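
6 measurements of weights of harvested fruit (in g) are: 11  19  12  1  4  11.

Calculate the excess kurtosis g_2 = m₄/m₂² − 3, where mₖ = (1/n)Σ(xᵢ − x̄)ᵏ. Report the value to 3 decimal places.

x̄ = 9.6667
Σ(xᵢ − x̄)² = 203.3333 ⇒ m₂ = 33.88889
Σ(xᵢ − x̄)⁴ = 14297.1111 ⇒ m₄ = 2382.85185
m₂² = 1148.45679
g_2 = m₄/m₂² − 3 = 2.07483 − 3 ≈ -0.925

-0.925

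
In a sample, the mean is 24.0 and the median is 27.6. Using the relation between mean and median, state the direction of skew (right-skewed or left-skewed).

left-skewed

mean − median = 24.0 − 27.6 = -3.6
mean < median ⇒ the longer tail is on the left ⇒ left-skewed (negatively skewed).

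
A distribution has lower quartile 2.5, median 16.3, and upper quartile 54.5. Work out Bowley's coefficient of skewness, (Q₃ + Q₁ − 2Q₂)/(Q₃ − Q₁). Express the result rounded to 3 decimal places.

numerator: Q₃ + Q₁ − 2Q₂ = 54.5 + 2.5 − 2×16.3 = 24.4000
denominator: Q₃ − Q₁ = 54.5 − 2.5 = 52.0000
Bowley skewness = 24.4000 / 52.0000 ≈ 0.469

0.469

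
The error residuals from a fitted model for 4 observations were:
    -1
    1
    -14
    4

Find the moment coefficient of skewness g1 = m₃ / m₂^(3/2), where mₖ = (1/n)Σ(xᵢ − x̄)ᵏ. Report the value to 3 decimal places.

x̄ = (-1 + 1 - 14 + 4) / 4 = -2.5000
deviations (xᵢ − x̄): 1.5000, 3.5000, -11.5000, 6.5000
Σ(xᵢ − x̄)² = 189.0000 ⇒ m₂ = 189.0000/4 = 47.25000
Σ(xᵢ − x̄)³ = -1200.0000 ⇒ m₃ = -1200.0000/4 = -300.00000
m₂^(3/2) = 47.25000^(1.5) = 324.79005
g1 = m₃ / m₂^(3/2) = -300.00000 / 324.79005 ≈ -0.924

-0.924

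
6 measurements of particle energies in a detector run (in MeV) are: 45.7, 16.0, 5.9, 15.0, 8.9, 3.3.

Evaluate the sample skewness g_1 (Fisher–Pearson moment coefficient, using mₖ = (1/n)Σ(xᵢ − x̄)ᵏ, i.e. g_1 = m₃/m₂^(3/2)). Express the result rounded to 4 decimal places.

1.3895

x̄ = (45.7 + 16.0 + 5.9 + 15.0 + 8.9 + 3.3) / 6 = 15.8000
deviations (xᵢ − x̄): 29.9000, 0.2000, -9.9000, -0.8000, -6.9000, -12.5000
Σ(xᵢ − x̄)² = 1196.5600 ⇒ m₂ = 1196.5600/6 = 199.42667
Σ(xᵢ − x̄)³ = 23478.4620 ⇒ m₃ = 23478.4620/6 = 3913.07700
m₂^(3/2) = 199.42667^(1.5) = 2816.27361
g_1 = m₃ / m₂^(3/2) = 3913.07700 / 2816.27361 ≈ 1.3895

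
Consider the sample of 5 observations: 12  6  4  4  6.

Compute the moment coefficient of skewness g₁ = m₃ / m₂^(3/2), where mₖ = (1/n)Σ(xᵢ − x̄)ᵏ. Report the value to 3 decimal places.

x̄ = (12 + 6 + 4 + 4 + 6) / 5 = 6.4000
deviations (xᵢ − x̄): 5.6000, -0.4000, -2.4000, -2.4000, -0.4000
Σ(xᵢ − x̄)² = 43.2000 ⇒ m₂ = 43.2000/5 = 8.64000
Σ(xᵢ − x̄)³ = 147.8400 ⇒ m₃ = 147.8400/5 = 29.56800
m₂^(3/2) = 8.64000^(1.5) = 25.39631
g₁ = m₃ / m₂^(3/2) = 29.56800 / 25.39631 ≈ 1.164

1.164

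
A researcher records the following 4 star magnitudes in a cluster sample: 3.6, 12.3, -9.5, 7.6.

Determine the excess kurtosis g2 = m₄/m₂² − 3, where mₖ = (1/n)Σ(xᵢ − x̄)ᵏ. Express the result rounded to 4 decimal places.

-0.9892

x̄ = 3.5000
Σ(xᵢ − x̄)² = 263.2600 ⇒ m₂ = 65.81500
Σ(xᵢ − x̄)⁴ = 34840.5298 ⇒ m₄ = 8710.13245
m₂² = 4331.61422
g2 = m₄/m₂² − 3 = 2.01083 − 3 ≈ -0.9892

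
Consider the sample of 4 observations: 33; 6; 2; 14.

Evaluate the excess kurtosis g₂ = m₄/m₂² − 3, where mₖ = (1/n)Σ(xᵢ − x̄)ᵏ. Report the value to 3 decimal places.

x̄ = 13.7500
Σ(xᵢ − x̄)² = 568.7500 ⇒ m₂ = 142.18750
Σ(xᵢ − x̄)⁴ = 159985.3281 ⇒ m₄ = 39996.33203
m₂² = 20217.28516
g₂ = m₄/m₂² − 3 = 1.97832 − 3 ≈ -1.022

-1.022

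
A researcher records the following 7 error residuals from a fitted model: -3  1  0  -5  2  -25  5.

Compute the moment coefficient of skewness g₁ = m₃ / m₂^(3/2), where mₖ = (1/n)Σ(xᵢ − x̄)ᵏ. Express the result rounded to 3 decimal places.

x̄ = (-3 + 1 + 0 - 5 + 2 - 25 + 5) / 7 = -3.5714
deviations (xᵢ − x̄): 0.5714, 4.5714, 3.5714, -1.4286, 5.5714, -21.4286, 8.5714
Σ(xᵢ − x̄)² = 599.7143 ⇒ m₂ = 599.7143/7 = 85.67347
Σ(xᵢ − x̄)³ = -8898.6122 ⇒ m₃ = -8898.6122/7 = -1271.23032
m₂^(3/2) = 85.67347^(1.5) = 792.99332
g₁ = m₃ / m₂^(3/2) = -1271.23032 / 792.99332 ≈ -1.603

-1.603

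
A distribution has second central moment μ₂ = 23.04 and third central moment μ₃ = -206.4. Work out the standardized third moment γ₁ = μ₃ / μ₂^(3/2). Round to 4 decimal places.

-1.8663

σ = √μ₂ = √23.04 = 4.80000
σ³ = μ₂^(3/2) = 110.59200
γ₁ = μ₃/σ³ = -206.4 / 110.59200 ≈ -1.8663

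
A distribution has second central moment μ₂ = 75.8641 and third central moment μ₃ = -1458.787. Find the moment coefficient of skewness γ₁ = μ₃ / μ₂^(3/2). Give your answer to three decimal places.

σ = √μ₂ = √75.8641 = 8.71000
σ³ = μ₂^(3/2) = 660.77631
γ₁ = μ₃/σ³ = -1458.787 / 660.77631 ≈ -2.208

-2.208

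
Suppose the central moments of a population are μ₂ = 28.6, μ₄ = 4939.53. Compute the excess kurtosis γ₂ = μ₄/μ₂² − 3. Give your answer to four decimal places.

μ₂² = 28.6² = 817.96000
μ₄/μ₂² = 4939.53 / 817.96000 = 6.03884
γ₂ = 6.03884 − 3 ≈ 3.0388

3.0388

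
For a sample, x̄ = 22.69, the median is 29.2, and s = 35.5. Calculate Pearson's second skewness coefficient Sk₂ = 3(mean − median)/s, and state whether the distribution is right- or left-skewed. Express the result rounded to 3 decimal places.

Sk₂ = 3(22.69 − 29.2) / 35.5 = 3 × -6.5100 / 35.5
    = -19.5300 / 35.5 ≈ -0.550
Sk₂ < 0 ⇒ mean < median ⇒ left-skewed (negative skew).

-0.550, left-skewed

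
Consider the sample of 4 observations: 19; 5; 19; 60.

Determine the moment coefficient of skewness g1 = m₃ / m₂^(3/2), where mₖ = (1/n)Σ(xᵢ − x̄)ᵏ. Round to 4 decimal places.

0.8780

x̄ = (19 + 5 + 19 + 60) / 4 = 25.7500
deviations (xᵢ − x̄): -6.7500, -20.7500, -6.7500, 34.2500
Σ(xᵢ − x̄)² = 1694.7500 ⇒ m₂ = 1694.7500/4 = 423.68750
Σ(xᵢ − x̄)³ = 30628.1250 ⇒ m₃ = 30628.1250/4 = 7657.03125
m₂^(3/2) = 423.68750^(1.5) = 8721.04398
g1 = m₃ / m₂^(3/2) = 7657.03125 / 8721.04398 ≈ 0.8780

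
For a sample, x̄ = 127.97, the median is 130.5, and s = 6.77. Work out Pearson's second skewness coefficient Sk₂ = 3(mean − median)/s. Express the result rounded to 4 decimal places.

Sk₂ = 3(127.97 − 130.5) / 6.77 = 3 × -2.5300 / 6.77
    = -7.5900 / 6.77 ≈ -1.1211

-1.1211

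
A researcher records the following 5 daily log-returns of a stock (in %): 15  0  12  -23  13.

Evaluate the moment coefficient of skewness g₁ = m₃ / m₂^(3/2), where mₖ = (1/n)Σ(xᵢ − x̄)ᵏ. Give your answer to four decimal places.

x̄ = (15 + 0 + 12 - 23 + 13) / 5 = 3.4000
deviations (xᵢ − x̄): 11.6000, -3.4000, 8.6000, -26.4000, 9.6000
Σ(xᵢ − x̄)² = 1009.2000 ⇒ m₂ = 1009.2000/5 = 201.84000
Σ(xᵢ − x̄)³ = -15357.3600 ⇒ m₃ = -15357.3600/5 = -3071.47200
m₂^(3/2) = 201.84000^(1.5) = 2867.54906
g₁ = m₃ / m₂^(3/2) = -3071.47200 / 2867.54906 ≈ -1.0711

-1.0711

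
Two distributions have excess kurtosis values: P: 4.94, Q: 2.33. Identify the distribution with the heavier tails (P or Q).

P

Higher excess kurtosis ⇒ heavier tails relative to the normal distribution.
4.94 vs 2.33: the larger is 4.94, so P has heavier tails.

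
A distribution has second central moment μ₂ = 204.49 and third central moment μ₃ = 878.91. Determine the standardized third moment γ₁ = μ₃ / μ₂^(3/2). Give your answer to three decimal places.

σ = √μ₂ = √204.49 = 14.30000
σ³ = μ₂^(3/2) = 2924.20700
γ₁ = μ₃/σ³ = 878.91 / 2924.20700 ≈ 0.301

0.301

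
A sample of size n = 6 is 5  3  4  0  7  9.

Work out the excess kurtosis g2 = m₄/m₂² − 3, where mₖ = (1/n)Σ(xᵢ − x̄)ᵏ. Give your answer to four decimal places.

-0.8689

x̄ = 4.6667
Σ(xᵢ − x̄)² = 49.3333 ⇒ m₂ = 8.22222
Σ(xᵢ − x̄)⁴ = 864.4444 ⇒ m₄ = 144.07407
m₂² = 67.60494
g2 = m₄/m₂² − 3 = 2.13112 − 3 ≈ -0.8689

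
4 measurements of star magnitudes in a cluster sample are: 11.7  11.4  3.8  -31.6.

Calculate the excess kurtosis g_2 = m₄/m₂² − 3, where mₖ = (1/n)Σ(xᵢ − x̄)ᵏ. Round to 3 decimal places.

-0.759

x̄ = -1.1750
Σ(xᵢ − x̄)² = 1274.3275 ⇒ m₂ = 318.58188
Σ(xᵢ − x̄)⁴ = 909980.7499 ⇒ m₄ = 227495.18748
m₂² = 101494.41108
g_2 = m₄/m₂² − 3 = 2.24146 − 3 ≈ -0.759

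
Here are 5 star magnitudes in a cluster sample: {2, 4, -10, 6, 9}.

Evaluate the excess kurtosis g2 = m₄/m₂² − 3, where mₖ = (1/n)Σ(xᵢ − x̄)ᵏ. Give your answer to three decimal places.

x̄ = 2.2000
Σ(xᵢ − x̄)² = 212.8000 ⇒ m₂ = 42.56000
Σ(xᵢ − x̄)⁴ = 24510.4960 ⇒ m₄ = 4902.09920
m₂² = 1811.35360
g2 = m₄/m₂² − 3 = 2.70632 − 3 ≈ -0.294

-0.294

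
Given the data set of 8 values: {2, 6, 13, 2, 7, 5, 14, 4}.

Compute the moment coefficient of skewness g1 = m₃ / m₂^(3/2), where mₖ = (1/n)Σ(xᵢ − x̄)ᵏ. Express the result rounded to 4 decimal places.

0.6917

x̄ = (2 + 6 + 13 + 2 + 7 + 5 + 14 + 4) / 8 = 6.6250
deviations (xᵢ − x̄): -4.6250, -0.6250, 6.3750, -4.6250, 0.3750, -1.6250, 7.3750, -2.6250
Σ(xᵢ − x̄)² = 147.8750 ⇒ m₂ = 147.8750/8 = 18.48438
Σ(xᵢ − x̄)³ = 439.7813 ⇒ m₃ = 439.7813/8 = 54.97266
m₂^(3/2) = 18.48438^(1.5) = 79.47072
g1 = m₃ / m₂^(3/2) = 54.97266 / 79.47072 ≈ 0.6917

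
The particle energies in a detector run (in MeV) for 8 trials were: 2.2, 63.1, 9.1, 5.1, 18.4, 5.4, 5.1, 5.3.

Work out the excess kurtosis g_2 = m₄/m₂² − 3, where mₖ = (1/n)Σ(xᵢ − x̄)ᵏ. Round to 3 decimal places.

2.475

x̄ = 14.2125
Σ(xᵢ − x̄)² = 2901.1288 ⇒ m₂ = 362.64109
Σ(xᵢ − x̄)⁴ = 5759985.3424 ⇒ m₄ = 719998.16779
m₂² = 131508.56288
g_2 = m₄/m₂² − 3 = 5.47491 − 3 ≈ 2.475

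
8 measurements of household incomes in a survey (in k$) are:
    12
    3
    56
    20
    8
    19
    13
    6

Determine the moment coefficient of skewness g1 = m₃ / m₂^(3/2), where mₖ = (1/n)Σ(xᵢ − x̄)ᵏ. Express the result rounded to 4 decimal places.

x̄ = (12 + 3 + 56 + 20 + 8 + 19 + 13 + 6) / 8 = 17.1250
deviations (xᵢ − x̄): -5.1250, -14.1250, 38.8750, 2.8750, -9.1250, 1.8750, -4.1250, -11.1250
Σ(xᵢ − x̄)² = 1972.8750 ⇒ m₂ = 1972.8750/8 = 246.60938
Σ(xᵢ − x̄)³ = 53621.1563 ⇒ m₃ = 53621.1563/8 = 6702.64453
m₂^(3/2) = 246.60938^(1.5) = 3872.70462
g1 = m₃ / m₂^(3/2) = 6702.64453 / 3872.70462 ≈ 1.7307

1.7307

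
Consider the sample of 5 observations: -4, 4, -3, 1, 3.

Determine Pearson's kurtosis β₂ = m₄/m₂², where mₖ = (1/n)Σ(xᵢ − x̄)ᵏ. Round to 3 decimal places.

1.330

x̄ = 0.2000
Σ(xᵢ − x̄)² = 50.8000 ⇒ m₂ = 10.16000
Σ(xᵢ − x̄)⁴ = 686.4160 ⇒ m₄ = 137.28320
m₂² = 103.22560
β₂ = m₄/m₂² = 137.28320 / 103.22560 ≈ 1.330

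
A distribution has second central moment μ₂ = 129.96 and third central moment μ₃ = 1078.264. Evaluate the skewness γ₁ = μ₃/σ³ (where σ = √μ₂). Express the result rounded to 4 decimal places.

0.7278

σ = √μ₂ = √129.96 = 11.40000
σ³ = μ₂^(3/2) = 1481.54400
γ₁ = μ₃/σ³ = 1078.264 / 1481.54400 ≈ 0.7278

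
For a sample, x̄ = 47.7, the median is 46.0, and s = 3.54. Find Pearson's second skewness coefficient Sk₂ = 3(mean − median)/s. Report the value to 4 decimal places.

Sk₂ = 3(47.7 − 46.0) / 3.54 = 3 × 1.7000 / 3.54
    = 5.1000 / 3.54 ≈ 1.4407

1.4407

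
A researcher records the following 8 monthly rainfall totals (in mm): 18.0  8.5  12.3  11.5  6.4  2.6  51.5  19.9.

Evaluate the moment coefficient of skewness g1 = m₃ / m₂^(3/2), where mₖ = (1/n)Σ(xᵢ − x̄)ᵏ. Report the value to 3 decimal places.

x̄ = (18.0 + 8.5 + 12.3 + 11.5 + 6.4 + 2.6 + 51.5 + 19.9) / 8 = 16.3375
deviations (xᵢ − x̄): 1.6625, -7.8375, -4.0375, -4.8375, -9.9375, -13.7375, 35.1625, 3.5625
Σ(xᵢ − x̄)² = 1640.4588 ⇒ m₂ = 1640.4588/8 = 205.05734
Σ(xᵢ − x̄)³ = 39290.4290 ⇒ m₃ = 39290.4290/8 = 4911.30362
m₂^(3/2) = 205.05734^(1.5) = 2936.38496
g1 = m₃ / m₂^(3/2) = 4911.30362 / 2936.38496 ≈ 1.673

1.673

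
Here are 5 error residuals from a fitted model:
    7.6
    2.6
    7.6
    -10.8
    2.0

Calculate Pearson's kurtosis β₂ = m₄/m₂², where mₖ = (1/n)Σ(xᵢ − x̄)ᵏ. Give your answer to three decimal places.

2.672

x̄ = 1.8000
Σ(xᵢ − x̄)² = 226.7200 ⇒ m₂ = 45.34400
Σ(xᵢ − x̄)⁴ = 27468.4480 ⇒ m₄ = 5493.68960
m₂² = 2056.07834
β₂ = m₄/m₂² = 5493.68960 / 2056.07834 ≈ 2.672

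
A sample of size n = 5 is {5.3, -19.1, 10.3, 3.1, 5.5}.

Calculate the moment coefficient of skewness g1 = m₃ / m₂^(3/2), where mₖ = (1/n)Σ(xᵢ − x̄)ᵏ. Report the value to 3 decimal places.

-1.300

x̄ = (5.3 - 19.1 + 10.3 + 3.1 + 5.5) / 5 = 1.0200
deviations (xᵢ − x̄): 4.2800, -20.1200, 9.2800, 2.0800, 4.4800
Σ(xᵢ − x̄)² = 533.6480 ⇒ m₂ = 533.6480/5 = 106.72960
Σ(xᵢ − x̄)³ = -7168.3699 ⇒ m₃ = -7168.3699/5 = -1433.67398
m₂^(3/2) = 106.72960^(1.5) = 1102.62370
g1 = m₃ / m₂^(3/2) = -1433.67398 / 1102.62370 ≈ -1.300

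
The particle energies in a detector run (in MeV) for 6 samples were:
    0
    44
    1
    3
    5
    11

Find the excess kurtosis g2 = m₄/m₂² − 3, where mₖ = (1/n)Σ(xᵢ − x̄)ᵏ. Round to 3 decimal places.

x̄ = 10.6667
Σ(xᵢ − x̄)² = 1409.3333 ⇒ m₂ = 234.88889
Σ(xᵢ − x̄)⁴ = 1260731.1111 ⇒ m₄ = 210121.85185
m₂² = 55172.79012
g2 = m₄/m₂² − 3 = 3.80843 − 3 ≈ 0.808

0.808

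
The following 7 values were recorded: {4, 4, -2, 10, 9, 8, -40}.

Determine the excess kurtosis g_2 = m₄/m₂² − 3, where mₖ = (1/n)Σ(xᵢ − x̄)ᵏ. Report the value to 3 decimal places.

1.676

x̄ = -1.0000
Σ(xᵢ − x̄)² = 1874.0000 ⇒ m₂ = 267.71429
Σ(xᵢ − x̄)⁴ = 2345894.0000 ⇒ m₄ = 335127.71429
m₂² = 71670.93878
g_2 = m₄/m₂² − 3 = 4.67592 − 3 ≈ 1.676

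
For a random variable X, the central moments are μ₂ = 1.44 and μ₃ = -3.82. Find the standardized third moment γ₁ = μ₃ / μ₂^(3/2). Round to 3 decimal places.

σ = √μ₂ = √1.44 = 1.20000
σ³ = μ₂^(3/2) = 1.72800
γ₁ = μ₃/σ³ = -3.82 / 1.72800 ≈ -2.211

-2.211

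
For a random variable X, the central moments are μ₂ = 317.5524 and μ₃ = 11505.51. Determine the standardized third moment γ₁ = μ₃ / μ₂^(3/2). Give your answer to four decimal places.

σ = √μ₂ = √317.5524 = 17.82000
σ³ = μ₂^(3/2) = 5658.78377
γ₁ = μ₃/σ³ = 11505.51 / 5658.78377 ≈ 2.0332

2.0332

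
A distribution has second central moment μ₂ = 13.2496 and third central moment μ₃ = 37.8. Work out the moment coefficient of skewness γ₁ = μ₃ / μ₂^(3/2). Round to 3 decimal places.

0.784

σ = √μ₂ = √13.2496 = 3.64000
σ³ = μ₂^(3/2) = 48.22854
γ₁ = μ₃/σ³ = 37.8 / 48.22854 ≈ 0.784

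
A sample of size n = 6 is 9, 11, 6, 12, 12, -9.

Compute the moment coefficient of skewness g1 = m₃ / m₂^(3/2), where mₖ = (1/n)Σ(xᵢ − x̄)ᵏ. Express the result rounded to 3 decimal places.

-1.497

x̄ = (9 + 11 + 6 + 12 + 12 - 9) / 6 = 6.8333
deviations (xᵢ − x̄): 2.1667, 4.1667, -0.8333, 5.1667, 5.1667, -15.8333
Σ(xᵢ − x̄)² = 326.8333 ⇒ m₂ = 326.8333/6 = 54.47222
Σ(xᵢ − x̄)³ = -3611.5556 ⇒ m₃ = -3611.5556/6 = -601.92593
m₂^(3/2) = 54.47222^(1.5) = 402.03387
g1 = m₃ / m₂^(3/2) = -601.92593 / 402.03387 ≈ -1.497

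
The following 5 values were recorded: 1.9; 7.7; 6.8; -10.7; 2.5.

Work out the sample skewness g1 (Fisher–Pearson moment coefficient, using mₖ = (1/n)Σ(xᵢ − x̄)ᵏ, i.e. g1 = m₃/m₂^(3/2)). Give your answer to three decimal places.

-1.066

x̄ = (1.9 + 7.7 + 6.8 - 10.7 + 2.5) / 5 = 1.6400
deviations (xᵢ − x̄): 0.2600, 6.0600, 5.1600, -12.3400, 0.8600
Σ(xᵢ − x̄)² = 216.4320 ⇒ m₂ = 216.4320/5 = 43.28640
Σ(xᵢ − x̄)³ = -1518.4942 ⇒ m₃ = -1518.4942/5 = -303.69883
m₂^(3/2) = 43.28640^(1.5) = 284.79162
g1 = m₃ / m₂^(3/2) = -303.69883 / 284.79162 ≈ -1.066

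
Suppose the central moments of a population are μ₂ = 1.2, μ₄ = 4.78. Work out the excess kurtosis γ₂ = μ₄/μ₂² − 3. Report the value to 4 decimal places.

μ₂² = 1.2² = 1.44000
μ₄/μ₂² = 4.78 / 1.44000 = 3.31944
γ₂ = 3.31944 − 3 ≈ 0.3194

0.3194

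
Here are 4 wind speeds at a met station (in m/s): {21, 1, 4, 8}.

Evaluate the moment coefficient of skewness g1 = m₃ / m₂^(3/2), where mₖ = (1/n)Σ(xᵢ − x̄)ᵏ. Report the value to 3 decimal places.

0.810

x̄ = (21 + 1 + 4 + 8) / 4 = 8.5000
deviations (xᵢ − x̄): 12.5000, -7.5000, -4.5000, -0.5000
Σ(xᵢ − x̄)² = 233.0000 ⇒ m₂ = 233.0000/4 = 58.25000
Σ(xᵢ − x̄)³ = 1440.0000 ⇒ m₃ = 1440.0000/4 = 360.00000
m₂^(3/2) = 58.25000^(1.5) = 444.57383
g1 = m₃ / m₂^(3/2) = 360.00000 / 444.57383 ≈ 0.810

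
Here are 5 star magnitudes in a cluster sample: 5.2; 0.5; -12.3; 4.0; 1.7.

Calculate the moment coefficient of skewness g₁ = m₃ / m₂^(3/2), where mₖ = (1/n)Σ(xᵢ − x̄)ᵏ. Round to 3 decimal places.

x̄ = (5.2 + 0.5 - 12.3 + 4.0 + 1.7) / 5 = -0.1800
deviations (xᵢ − x̄): 5.3800, 0.6800, -12.1200, 4.1800, 1.8800
Σ(xᵢ − x̄)² = 197.3080 ⇒ m₂ = 197.3080/5 = 39.46160
Σ(xᵢ − x̄)³ = -1544.6455 ⇒ m₃ = -1544.6455/5 = -308.92910
m₂^(3/2) = 39.46160^(1.5) = 247.89173
g₁ = m₃ / m₂^(3/2) = -308.92910 / 247.89173 ≈ -1.246

-1.246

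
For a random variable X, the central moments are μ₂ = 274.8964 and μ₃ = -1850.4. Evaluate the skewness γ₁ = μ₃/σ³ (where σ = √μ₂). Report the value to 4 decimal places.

σ = √μ₂ = √274.8964 = 16.58000
σ³ = μ₂^(3/2) = 4557.78231
γ₁ = μ₃/σ³ = -1850.4 / 4557.78231 ≈ -0.4060

-0.4060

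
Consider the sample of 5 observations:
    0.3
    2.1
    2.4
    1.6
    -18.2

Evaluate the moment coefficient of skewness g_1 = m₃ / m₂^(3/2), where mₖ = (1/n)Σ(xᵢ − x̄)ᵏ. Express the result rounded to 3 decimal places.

x̄ = (0.3 + 2.1 + 2.4 + 1.6 - 18.2) / 5 = -2.3600
deviations (xᵢ − x̄): 2.6600, 4.4600, 4.7600, 3.9600, -15.8400
Σ(xᵢ − x̄)² = 316.2120 ⇒ m₂ = 316.2120/5 = 63.24240
Σ(xᵢ − x̄)³ = -3696.8578 ⇒ m₃ = -3696.8578/5 = -739.37155
m₂^(3/2) = 63.24240^(1.5) = 502.93576
g_1 = m₃ / m₂^(3/2) = -739.37155 / 502.93576 ≈ -1.470

-1.470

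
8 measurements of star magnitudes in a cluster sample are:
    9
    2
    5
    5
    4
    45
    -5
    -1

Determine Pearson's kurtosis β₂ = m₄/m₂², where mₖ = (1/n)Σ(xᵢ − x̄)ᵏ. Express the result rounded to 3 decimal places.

x̄ = 8.0000
Σ(xᵢ − x̄)² = 1690.0000 ⇒ m₂ = 211.25000
Σ(xᵢ − x̄)⁴ = 1910998.0000 ⇒ m₄ = 238874.75000
m₂² = 44626.56250
β₂ = m₄/m₂² = 238874.75000 / 44626.56250 ≈ 5.353

5.353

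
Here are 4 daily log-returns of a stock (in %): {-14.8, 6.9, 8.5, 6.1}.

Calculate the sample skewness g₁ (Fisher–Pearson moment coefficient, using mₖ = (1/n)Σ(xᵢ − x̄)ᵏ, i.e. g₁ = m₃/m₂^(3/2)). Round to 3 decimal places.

x̄ = (-14.8 + 6.9 + 8.5 + 6.1) / 4 = 1.6750
deviations (xᵢ − x̄): -16.4750, 5.2250, 6.8250, 4.4250
Σ(xᵢ − x̄)² = 364.8875 ⇒ m₂ = 364.8875/4 = 91.22188
Σ(xᵢ − x̄)³ = -3924.5344 ⇒ m₃ = -3924.5344/4 = -981.13359
m₂^(3/2) = 91.22188^(1.5) = 871.26144
g₁ = m₃ / m₂^(3/2) = -981.13359 / 871.26144 ≈ -1.126

-1.126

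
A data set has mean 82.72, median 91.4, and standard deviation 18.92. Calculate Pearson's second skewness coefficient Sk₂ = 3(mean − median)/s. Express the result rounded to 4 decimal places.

-1.3763

Sk₂ = 3(82.72 − 91.4) / 18.92 = 3 × -8.6800 / 18.92
    = -26.0400 / 18.92 ≈ -1.3763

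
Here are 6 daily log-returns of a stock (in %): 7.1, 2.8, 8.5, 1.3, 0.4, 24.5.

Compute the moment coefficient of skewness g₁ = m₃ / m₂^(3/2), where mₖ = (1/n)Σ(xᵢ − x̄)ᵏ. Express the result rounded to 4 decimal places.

1.3095

x̄ = (7.1 + 2.8 + 8.5 + 1.3 + 0.4 + 24.5) / 6 = 7.4333
deviations (xᵢ − x̄): -0.3333, -4.6333, 1.0667, -6.1333, -7.0333, 17.0667
Σ(xᵢ − x̄)² = 401.0733 ⇒ m₂ = 401.0733/6 = 66.84556
Σ(xᵢ − x̄)³ = 4294.0904 ⇒ m₃ = 4294.0904/6 = 715.68174
m₂^(3/2) = 66.84556^(1.5) = 546.52346
g₁ = m₃ / m₂^(3/2) = 715.68174 / 546.52346 ≈ 1.3095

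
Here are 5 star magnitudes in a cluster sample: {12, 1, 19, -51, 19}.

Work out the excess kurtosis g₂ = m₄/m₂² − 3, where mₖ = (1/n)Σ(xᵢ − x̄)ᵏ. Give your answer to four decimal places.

-0.0705

x̄ = 0.0000
Σ(xᵢ − x̄)² = 3468.0000 ⇒ m₂ = 693.60000
Σ(xᵢ − x̄)⁴ = 7046580.0000 ⇒ m₄ = 1409316.00000
m₂² = 481080.96000
g₂ = m₄/m₂² − 3 = 2.92948 − 3 ≈ -0.0705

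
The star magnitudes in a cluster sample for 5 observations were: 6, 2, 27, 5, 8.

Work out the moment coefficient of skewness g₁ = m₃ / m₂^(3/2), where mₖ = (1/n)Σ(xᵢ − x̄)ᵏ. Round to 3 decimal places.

1.322

x̄ = (6 + 2 + 27 + 5 + 8) / 5 = 9.6000
deviations (xᵢ − x̄): -3.6000, -7.6000, 17.4000, -4.6000, -1.6000
Σ(xᵢ − x̄)² = 397.2000 ⇒ m₂ = 397.2000/5 = 79.44000
Σ(xᵢ − x̄)³ = 4680.9600 ⇒ m₃ = 4680.9600/5 = 936.19200
m₂^(3/2) = 79.44000^(1.5) = 708.04173
g₁ = m₃ / m₂^(3/2) = 936.19200 / 708.04173 ≈ 1.322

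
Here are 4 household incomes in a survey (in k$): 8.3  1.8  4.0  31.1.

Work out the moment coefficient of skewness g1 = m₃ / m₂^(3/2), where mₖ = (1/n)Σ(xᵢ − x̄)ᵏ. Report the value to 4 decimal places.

1.0212

x̄ = (8.3 + 1.8 + 4.0 + 31.1) / 4 = 11.3000
deviations (xᵢ − x̄): -3.0000, -9.5000, -7.3000, 19.8000
Σ(xᵢ − x̄)² = 544.5800 ⇒ m₂ = 544.5800/4 = 136.14500
Σ(xᵢ − x̄)³ = 6489.0000 ⇒ m₃ = 6489.0000/4 = 1622.25000
m₂^(3/2) = 136.14500^(1.5) = 1588.55606
g1 = m₃ / m₂^(3/2) = 1622.25000 / 1588.55606 ≈ 1.0212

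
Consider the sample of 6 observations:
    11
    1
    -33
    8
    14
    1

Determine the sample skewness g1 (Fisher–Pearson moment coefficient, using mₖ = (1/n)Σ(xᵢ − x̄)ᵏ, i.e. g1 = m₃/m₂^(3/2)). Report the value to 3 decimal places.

-1.424

x̄ = (11 + 1 - 33 + 8 + 14 + 1) / 6 = 0.3333
deviations (xᵢ − x̄): 10.6667, 0.6667, -33.3333, 7.6667, 13.6667, 0.6667
Σ(xᵢ − x̄)² = 1471.3333 ⇒ m₂ = 1471.3333/6 = 245.22222
Σ(xᵢ − x̄)³ = -32819.5556 ⇒ m₃ = -32819.5556/6 = -5469.92593
m₂^(3/2) = 245.22222^(1.5) = 3840.07526
g1 = m₃ / m₂^(3/2) = -5469.92593 / 3840.07526 ≈ -1.424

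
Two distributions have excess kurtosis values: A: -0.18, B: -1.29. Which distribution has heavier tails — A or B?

A

Higher excess kurtosis ⇒ heavier tails relative to the normal distribution.
-0.18 vs -1.29: the larger is -0.18, so A has heavier tails.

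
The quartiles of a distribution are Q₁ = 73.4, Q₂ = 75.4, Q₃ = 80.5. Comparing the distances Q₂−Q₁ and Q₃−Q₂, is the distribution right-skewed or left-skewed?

right-skewed

Q₂ − Q₁ = 2.0;  Q₃ − Q₂ = 5.1
Q₃ − Q₂ > Q₂ − Q₁ ⇒ the upper half is more spread out ⇒ right-skewed.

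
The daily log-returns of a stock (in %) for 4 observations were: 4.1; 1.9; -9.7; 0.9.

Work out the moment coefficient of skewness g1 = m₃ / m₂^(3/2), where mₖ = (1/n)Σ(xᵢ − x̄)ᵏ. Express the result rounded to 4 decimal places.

-0.9888

x̄ = (4.1 + 1.9 - 9.7 + 0.9) / 4 = -0.7000
deviations (xᵢ − x̄): 4.8000, 2.6000, -9.0000, 1.6000
Σ(xᵢ − x̄)² = 113.3600 ⇒ m₂ = 113.3600/4 = 28.34000
Σ(xᵢ − x̄)³ = -596.7360 ⇒ m₃ = -596.7360/4 = -149.18400
m₂^(3/2) = 28.34000^(1.5) = 150.86892
g1 = m₃ / m₂^(3/2) = -149.18400 / 150.86892 ≈ -0.9888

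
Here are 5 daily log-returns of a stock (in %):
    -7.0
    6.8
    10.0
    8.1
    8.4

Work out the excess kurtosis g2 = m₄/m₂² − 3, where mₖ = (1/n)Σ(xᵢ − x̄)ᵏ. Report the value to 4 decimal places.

0.1206

x̄ = 5.2600
Σ(xᵢ − x̄)² = 193.0720 ⇒ m₂ = 38.61440
Σ(xᵢ − x̄)⁴ = 23265.0578 ⇒ m₄ = 4653.01155
m₂² = 1491.07189
g2 = m₄/m₂² − 3 = 3.12058 − 3 ≈ 0.1206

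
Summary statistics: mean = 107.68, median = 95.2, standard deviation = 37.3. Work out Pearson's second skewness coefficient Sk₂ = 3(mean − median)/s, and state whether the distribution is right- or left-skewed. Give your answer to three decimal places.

1.004, right-skewed

Sk₂ = 3(107.68 − 95.2) / 37.3 = 3 × 12.4800 / 37.3
    = 37.4400 / 37.3 ≈ 1.004
Sk₂ > 0 ⇒ mean > median ⇒ right-skewed (positive skew).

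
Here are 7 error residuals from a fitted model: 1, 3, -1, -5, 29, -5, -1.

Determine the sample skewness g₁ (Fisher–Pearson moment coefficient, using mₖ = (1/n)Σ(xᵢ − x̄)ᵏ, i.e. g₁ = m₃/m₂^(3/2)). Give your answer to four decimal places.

x̄ = (1 + 3 - 1 - 5 + 29 - 5 - 1) / 7 = 3.0000
deviations (xᵢ − x̄): -2.0000, 0.0000, -4.0000, -8.0000, 26.0000, -8.0000, -4.0000
Σ(xᵢ − x̄)² = 840.0000 ⇒ m₂ = 840.0000/7 = 120.00000
Σ(xᵢ − x̄)³ = 16416.0000 ⇒ m₃ = 16416.0000/7 = 2345.14286
m₂^(3/2) = 120.00000^(1.5) = 1314.53414
g₁ = m₃ / m₂^(3/2) = 2345.14286 / 1314.53414 ≈ 1.7840

1.7840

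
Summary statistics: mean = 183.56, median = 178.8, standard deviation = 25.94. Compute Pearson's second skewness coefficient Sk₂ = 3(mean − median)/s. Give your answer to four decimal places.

Sk₂ = 3(183.56 − 178.8) / 25.94 = 3 × 4.7600 / 25.94
    = 14.2800 / 25.94 ≈ 0.5505

0.5505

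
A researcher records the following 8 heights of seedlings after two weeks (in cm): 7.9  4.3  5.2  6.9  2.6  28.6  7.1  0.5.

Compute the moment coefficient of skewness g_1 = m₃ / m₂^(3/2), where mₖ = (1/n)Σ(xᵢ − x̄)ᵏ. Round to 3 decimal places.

1.899

x̄ = (7.9 + 4.3 + 5.2 + 6.9 + 2.6 + 28.6 + 7.1 + 0.5) / 8 = 7.8875
deviations (xᵢ − x̄): 0.0125, -3.5875, -2.6875, -0.9875, -5.2875, 20.7125, -0.7875, -7.3875
Σ(xᵢ − x̄)² = 533.2288 ⇒ m₂ = 533.2288/8 = 66.65359
Σ(xᵢ − x̄)³ = 8267.7871 ⇒ m₃ = 8267.7871/8 = 1033.47339
m₂^(3/2) = 66.65359^(1.5) = 544.17095
g_1 = m₃ / m₂^(3/2) = 1033.47339 / 544.17095 ≈ 1.899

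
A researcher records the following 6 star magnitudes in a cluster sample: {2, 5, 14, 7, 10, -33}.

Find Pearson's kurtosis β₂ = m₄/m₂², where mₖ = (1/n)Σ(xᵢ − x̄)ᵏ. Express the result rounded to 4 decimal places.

3.8038

x̄ = 0.8333
Σ(xᵢ − x̄)² = 1458.8333 ⇒ m₂ = 243.13889
Σ(xᵢ − x̄)⁴ = 1349189.4861 ⇒ m₄ = 224864.91435
m₂² = 59116.51929
β₂ = m₄/m₂² = 224864.91435 / 59116.51929 ≈ 3.8038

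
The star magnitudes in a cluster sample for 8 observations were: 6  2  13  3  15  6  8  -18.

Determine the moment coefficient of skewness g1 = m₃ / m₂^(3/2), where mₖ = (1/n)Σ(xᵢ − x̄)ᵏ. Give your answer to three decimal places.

x̄ = (6 + 2 + 13 + 3 + 15 + 6 + 8 - 18) / 8 = 4.3750
deviations (xᵢ − x̄): 1.6250, -2.3750, 8.6250, -1.3750, 10.6250, 1.6250, 3.6250, -22.3750
Σ(xᵢ − x̄)² = 713.8750 ⇒ m₂ = 713.8750/8 = 89.23438
Σ(xᵢ − x̄)³ = -9320.5313 ⇒ m₃ = -9320.5313/8 = -1165.06641
m₂^(3/2) = 89.23438^(1.5) = 842.94314
g1 = m₃ / m₂^(3/2) = -1165.06641 / 842.94314 ≈ -1.382

-1.382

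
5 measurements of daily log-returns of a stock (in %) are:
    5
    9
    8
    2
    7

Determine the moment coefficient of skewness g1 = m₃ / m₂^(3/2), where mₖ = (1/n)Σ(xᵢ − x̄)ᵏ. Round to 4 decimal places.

-0.6216

x̄ = (5 + 9 + 8 + 2 + 7) / 5 = 6.2000
deviations (xᵢ − x̄): -1.2000, 2.8000, 1.8000, -4.2000, 0.8000
Σ(xᵢ − x̄)² = 30.8000 ⇒ m₂ = 30.8000/5 = 6.16000
Σ(xᵢ − x̄)³ = -47.5200 ⇒ m₃ = -47.5200/5 = -9.50400
m₂^(3/2) = 6.16000^(1.5) = 15.28872
g1 = m₃ / m₂^(3/2) = -9.50400 / 15.28872 ≈ -0.6216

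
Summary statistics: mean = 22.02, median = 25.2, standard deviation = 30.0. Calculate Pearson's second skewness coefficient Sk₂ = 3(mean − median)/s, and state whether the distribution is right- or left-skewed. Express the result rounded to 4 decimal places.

Sk₂ = 3(22.02 − 25.2) / 30.0 = 3 × -3.1800 / 30.0
    = -9.5400 / 30.0 ≈ -0.3180
Sk₂ < 0 ⇒ mean < median ⇒ left-skewed (negative skew).

-0.3180, left-skewed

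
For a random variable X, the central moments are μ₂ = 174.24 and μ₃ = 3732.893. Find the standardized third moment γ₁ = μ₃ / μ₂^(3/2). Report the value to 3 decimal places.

σ = √μ₂ = √174.24 = 13.20000
σ³ = μ₂^(3/2) = 2299.96800
γ₁ = μ₃/σ³ = 3732.893 / 2299.96800 ≈ 1.623

1.623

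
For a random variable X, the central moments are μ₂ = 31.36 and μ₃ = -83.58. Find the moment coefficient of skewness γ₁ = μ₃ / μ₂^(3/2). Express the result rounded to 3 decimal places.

-0.476

σ = √μ₂ = √31.36 = 5.60000
σ³ = μ₂^(3/2) = 175.61600
γ₁ = μ₃/σ³ = -83.58 / 175.61600 ≈ -0.476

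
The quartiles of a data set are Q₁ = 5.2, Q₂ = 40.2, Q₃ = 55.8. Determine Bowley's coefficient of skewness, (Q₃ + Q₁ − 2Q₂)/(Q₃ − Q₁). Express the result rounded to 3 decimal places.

-0.383

numerator: Q₃ + Q₁ − 2Q₂ = 55.8 + 5.2 − 2×40.2 = -19.4000
denominator: Q₃ − Q₁ = 55.8 − 5.2 = 50.6000
Bowley skewness = -19.4000 / 50.6000 ≈ -0.383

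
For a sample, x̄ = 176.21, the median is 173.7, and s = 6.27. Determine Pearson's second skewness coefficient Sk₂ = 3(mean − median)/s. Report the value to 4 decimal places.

Sk₂ = 3(176.21 − 173.7) / 6.27 = 3 × 2.5100 / 6.27
    = 7.5300 / 6.27 ≈ 1.2010

1.2010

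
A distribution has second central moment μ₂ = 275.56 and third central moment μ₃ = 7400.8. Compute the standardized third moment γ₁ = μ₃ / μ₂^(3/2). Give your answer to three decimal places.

σ = √μ₂ = √275.56 = 16.60000
σ³ = μ₂^(3/2) = 4574.29600
γ₁ = μ₃/σ³ = 7400.8 / 4574.29600 ≈ 1.618

1.618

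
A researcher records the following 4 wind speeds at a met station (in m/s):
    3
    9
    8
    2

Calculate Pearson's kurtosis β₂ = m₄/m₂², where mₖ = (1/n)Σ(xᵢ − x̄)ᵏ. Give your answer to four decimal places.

1.1052

x̄ = 5.5000
Σ(xᵢ − x̄)² = 37.0000 ⇒ m₂ = 9.25000
Σ(xᵢ − x̄)⁴ = 378.2500 ⇒ m₄ = 94.56250
m₂² = 85.56250
β₂ = m₄/m₂² = 94.56250 / 85.56250 ≈ 1.1052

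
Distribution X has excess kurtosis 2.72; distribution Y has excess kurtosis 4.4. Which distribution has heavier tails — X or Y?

Y

Higher excess kurtosis ⇒ heavier tails relative to the normal distribution.
2.72 vs 4.4: the larger is 4.4, so Y has heavier tails.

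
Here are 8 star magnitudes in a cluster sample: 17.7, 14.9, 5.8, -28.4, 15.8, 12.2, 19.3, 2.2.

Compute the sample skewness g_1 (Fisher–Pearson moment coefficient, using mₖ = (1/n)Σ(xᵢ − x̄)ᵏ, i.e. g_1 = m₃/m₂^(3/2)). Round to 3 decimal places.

x̄ = (17.7 + 14.9 + 5.8 - 28.4 + 15.8 + 12.2 + 19.3 + 2.2) / 8 = 7.4375
deviations (xᵢ − x̄): 10.2625, 7.4625, -1.6375, -35.8375, 8.3625, 4.7625, 11.8625, -5.2375
Σ(xᵢ − x̄)² = 1708.7788 ⇒ m₂ = 1708.7788/8 = 213.59734
Σ(xᵢ − x̄)³ = -42316.5970 ⇒ m₃ = -42316.5970/8 = -5289.57463
m₂^(3/2) = 213.59734^(1.5) = 3121.71874
g_1 = m₃ / m₂^(3/2) = -5289.57463 / 3121.71874 ≈ -1.694

-1.694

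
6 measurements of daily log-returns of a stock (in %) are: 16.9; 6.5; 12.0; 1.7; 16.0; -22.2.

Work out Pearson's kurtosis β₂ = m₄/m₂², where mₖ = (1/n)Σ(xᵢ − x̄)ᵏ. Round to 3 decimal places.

x̄ = 5.1500
Σ(xᵢ − x̄)² = 1064.4550 ⇒ m₂ = 177.40917
Σ(xᵢ − x̄)⁴ = 594804.2134 ⇒ m₄ = 99134.03557
m₂² = 31474.01242
β₂ = m₄/m₂² = 99134.03557 / 31474.01242 ≈ 3.150

3.150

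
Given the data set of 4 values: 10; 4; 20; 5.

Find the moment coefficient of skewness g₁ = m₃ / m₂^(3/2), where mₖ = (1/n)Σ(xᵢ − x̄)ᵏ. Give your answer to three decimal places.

x̄ = (10 + 4 + 20 + 5) / 4 = 9.7500
deviations (xᵢ − x̄): 0.2500, -5.7500, 10.2500, -4.7500
Σ(xᵢ − x̄)² = 160.7500 ⇒ m₂ = 160.7500/4 = 40.18750
Σ(xᵢ − x̄)³ = 779.6250 ⇒ m₃ = 779.6250/4 = 194.90625
m₂^(3/2) = 40.18750^(1.5) = 254.76308
g₁ = m₃ / m₂^(3/2) = 194.90625 / 254.76308 ≈ 0.765

0.765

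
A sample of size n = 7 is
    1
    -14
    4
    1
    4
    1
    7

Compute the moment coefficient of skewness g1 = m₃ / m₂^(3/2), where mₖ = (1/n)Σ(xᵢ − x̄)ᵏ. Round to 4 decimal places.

x̄ = (1 - 14 + 4 + 1 + 4 + 1 + 7) / 7 = 0.5714
deviations (xᵢ − x̄): 0.4286, -14.5714, 3.4286, 0.4286, 3.4286, 0.4286, 6.4286
Σ(xᵢ − x̄)² = 277.7143 ⇒ m₂ = 277.7143/7 = 39.67347
Σ(xᵢ − x̄)³ = -2747.3878 ⇒ m₃ = -2747.3878/7 = -392.48397
m₂^(3/2) = 39.67347^(1.5) = 249.89080
g1 = m₃ / m₂^(3/2) = -392.48397 / 249.89080 ≈ -1.5706

-1.5706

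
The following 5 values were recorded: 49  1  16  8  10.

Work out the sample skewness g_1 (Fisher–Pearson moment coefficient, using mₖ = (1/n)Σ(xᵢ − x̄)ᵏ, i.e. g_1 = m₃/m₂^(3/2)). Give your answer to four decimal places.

x̄ = (49 + 1 + 16 + 8 + 10) / 5 = 16.8000
deviations (xᵢ − x̄): 32.2000, -15.8000, -0.8000, -8.8000, -6.8000
Σ(xᵢ − x̄)² = 1410.8000 ⇒ m₂ = 1410.8000/5 = 282.16000
Σ(xᵢ − x̄)³ = 28445.5200 ⇒ m₃ = 28445.5200/5 = 5689.10400
m₂^(3/2) = 282.16000^(1.5) = 4739.61614
g_1 = m₃ / m₂^(3/2) = 5689.10400 / 4739.61614 ≈ 1.2003

1.2003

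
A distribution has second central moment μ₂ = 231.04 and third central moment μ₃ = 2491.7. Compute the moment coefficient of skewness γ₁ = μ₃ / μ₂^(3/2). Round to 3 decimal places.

σ = √μ₂ = √231.04 = 15.20000
σ³ = μ₂^(3/2) = 3511.80800
γ₁ = μ₃/σ³ = 2491.7 / 3511.80800 ≈ 0.710

0.710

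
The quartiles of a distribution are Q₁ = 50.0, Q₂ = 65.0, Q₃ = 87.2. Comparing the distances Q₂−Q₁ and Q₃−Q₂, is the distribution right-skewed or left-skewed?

right-skewed

Q₂ − Q₁ = 15.0;  Q₃ − Q₂ = 22.2
Q₃ − Q₂ > Q₂ − Q₁ ⇒ the upper half is more spread out ⇒ right-skewed.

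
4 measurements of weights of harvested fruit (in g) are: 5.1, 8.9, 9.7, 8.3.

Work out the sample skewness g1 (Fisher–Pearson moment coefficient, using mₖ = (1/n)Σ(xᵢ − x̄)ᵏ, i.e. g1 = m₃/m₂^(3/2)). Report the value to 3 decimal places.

x̄ = (5.1 + 8.9 + 9.7 + 8.3) / 4 = 8.0000
deviations (xᵢ − x̄): -2.9000, 0.9000, 1.7000, 0.3000
Σ(xᵢ − x̄)² = 12.2000 ⇒ m₂ = 12.2000/4 = 3.05000
Σ(xᵢ − x̄)³ = -18.7200 ⇒ m₃ = -18.7200/4 = -4.68000
m₂^(3/2) = 3.05000^(1.5) = 5.32660
g1 = m₃ / m₂^(3/2) = -4.68000 / 5.32660 ≈ -0.879

-0.879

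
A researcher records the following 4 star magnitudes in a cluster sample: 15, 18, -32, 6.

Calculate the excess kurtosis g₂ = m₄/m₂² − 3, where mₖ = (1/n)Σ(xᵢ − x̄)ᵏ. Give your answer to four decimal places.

x̄ = 1.7500
Σ(xᵢ − x̄)² = 1596.7500 ⇒ m₂ = 399.18750
Σ(xᵢ − x̄)⁴ = 1398340.8281 ⇒ m₄ = 349585.20703
m₂² = 159350.66016
g₂ = m₄/m₂² − 3 = 2.19381 − 3 ≈ -0.8062

-0.8062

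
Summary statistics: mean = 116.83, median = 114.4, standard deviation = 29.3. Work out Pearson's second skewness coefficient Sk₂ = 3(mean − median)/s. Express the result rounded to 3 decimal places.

0.249

Sk₂ = 3(116.83 − 114.4) / 29.3 = 3 × 2.4300 / 29.3
    = 7.2900 / 29.3 ≈ 0.249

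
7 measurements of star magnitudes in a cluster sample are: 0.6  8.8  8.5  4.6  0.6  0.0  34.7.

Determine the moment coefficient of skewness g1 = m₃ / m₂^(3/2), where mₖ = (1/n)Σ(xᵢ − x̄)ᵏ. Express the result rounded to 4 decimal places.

x̄ = (0.6 + 8.8 + 8.5 + 4.6 + 0.6 + 0.0 + 34.7) / 7 = 8.2571
deviations (xᵢ − x̄): -7.6571, 0.5429, 0.2429, -3.6571, -7.6571, -8.2571, 26.4429
Σ(xᵢ − x̄)² = 898.3971 ⇒ m₂ = 898.3971/7 = 128.34245
Σ(xᵢ − x̄)³ = 16979.8798 ⇒ m₃ = 16979.8798/7 = 2425.69711
m₂^(3/2) = 128.34245^(1.5) = 1453.97013
g1 = m₃ / m₂^(3/2) = 2425.69711 / 1453.97013 ≈ 1.6683

1.6683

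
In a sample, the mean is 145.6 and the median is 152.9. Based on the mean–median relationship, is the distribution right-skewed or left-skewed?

left-skewed

mean − median = 145.6 − 152.9 = -7.3
mean < median ⇒ the longer tail is on the left ⇒ left-skewed (negatively skewed).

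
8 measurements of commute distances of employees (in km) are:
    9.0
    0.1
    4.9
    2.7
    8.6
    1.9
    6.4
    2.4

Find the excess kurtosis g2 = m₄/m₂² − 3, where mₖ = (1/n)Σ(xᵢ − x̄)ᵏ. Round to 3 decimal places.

x̄ = 4.5000
Σ(xᵢ − x̄)² = 74.6000 ⇒ m₂ = 9.32500
Σ(xᵢ − x̄)⁴ = 1156.1492 ⇒ m₄ = 144.51865
m₂² = 86.95563
g2 = m₄/m₂² − 3 = 1.66198 − 3 ≈ -1.338

-1.338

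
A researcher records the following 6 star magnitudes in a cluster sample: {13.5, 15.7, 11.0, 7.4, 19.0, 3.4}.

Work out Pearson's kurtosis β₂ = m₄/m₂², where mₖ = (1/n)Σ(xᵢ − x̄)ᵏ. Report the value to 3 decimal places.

x̄ = 11.6667
Σ(xᵢ − x̄)² = 160.3933 ⇒ m₂ = 26.73222
Σ(xᵢ − x̄)⁴ = 8169.6382 ⇒ m₄ = 1361.60637
m₂² = 714.61170
β₂ = m₄/m₂² = 1361.60637 / 714.61170 ≈ 1.905

1.905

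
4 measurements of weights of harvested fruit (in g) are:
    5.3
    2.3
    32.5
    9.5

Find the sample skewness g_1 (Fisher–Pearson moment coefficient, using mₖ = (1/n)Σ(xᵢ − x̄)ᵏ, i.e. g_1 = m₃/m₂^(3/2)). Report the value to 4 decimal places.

x̄ = (5.3 + 2.3 + 32.5 + 9.5) / 4 = 12.4000
deviations (xᵢ − x̄): -7.1000, -10.1000, 20.1000, -2.9000
Σ(xᵢ − x̄)² = 564.8400 ⇒ m₂ = 564.8400/4 = 141.21000
Σ(xᵢ − x̄)³ = 6708.0000 ⇒ m₃ = 6708.0000/4 = 1677.00000
m₂^(3/2) = 141.21000^(1.5) = 1678.02404
g_1 = m₃ / m₂^(3/2) = 1677.00000 / 1678.02404 ≈ 0.9994

0.9994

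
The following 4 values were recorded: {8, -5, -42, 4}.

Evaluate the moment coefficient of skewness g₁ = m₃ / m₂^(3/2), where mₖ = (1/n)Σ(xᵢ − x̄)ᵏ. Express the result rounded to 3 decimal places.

-0.969

x̄ = (8 - 5 - 42 + 4) / 4 = -8.7500
deviations (xᵢ − x̄): 16.7500, 3.7500, -33.2500, 12.7500
Σ(xᵢ − x̄)² = 1562.7500 ⇒ m₂ = 1562.7500/4 = 390.68750
Σ(xᵢ − x̄)³ = -29935.1250 ⇒ m₃ = -29935.1250/4 = -7483.78125
m₂^(3/2) = 390.68750^(1.5) = 7722.25741
g₁ = m₃ / m₂^(3/2) = -7483.78125 / 7722.25741 ≈ -0.969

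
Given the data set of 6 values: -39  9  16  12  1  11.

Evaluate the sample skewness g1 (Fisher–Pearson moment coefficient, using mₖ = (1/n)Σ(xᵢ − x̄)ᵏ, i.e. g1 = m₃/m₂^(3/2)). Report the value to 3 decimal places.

-1.570

x̄ = (-39 + 9 + 16 + 12 + 1 + 11) / 6 = 1.6667
deviations (xᵢ − x̄): -40.6667, 7.3333, 14.3333, 10.3333, -0.6667, 9.3333
Σ(xᵢ − x̄)² = 2107.3333 ⇒ m₂ = 2107.3333/6 = 351.22222
Σ(xᵢ − x̄)³ = -61998.4444 ⇒ m₃ = -61998.4444/6 = -10333.07407
m₂^(3/2) = 351.22222^(1.5) = 6582.22888
g1 = m₃ / m₂^(3/2) = -10333.07407 / 6582.22888 ≈ -1.570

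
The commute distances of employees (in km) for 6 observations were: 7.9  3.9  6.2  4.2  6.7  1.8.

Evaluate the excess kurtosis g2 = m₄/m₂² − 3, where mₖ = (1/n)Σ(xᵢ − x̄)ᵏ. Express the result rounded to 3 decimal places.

x̄ = 5.1167
Σ(xᵢ − x̄)² = 24.7483 ⇒ m₂ = 4.12472
Σ(xᵢ − x̄)⁴ = 191.5807 ⇒ m₄ = 31.93011
m₂² = 17.01333
g2 = m₄/m₂² − 3 = 1.87677 − 3 ≈ -1.123

-1.123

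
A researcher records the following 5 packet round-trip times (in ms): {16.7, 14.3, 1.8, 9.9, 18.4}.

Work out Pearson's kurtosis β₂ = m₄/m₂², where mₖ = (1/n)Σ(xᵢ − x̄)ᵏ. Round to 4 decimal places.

2.1974

x̄ = 12.2200
Σ(xᵢ − x̄)² = 176.5480 ⇒ m₂ = 35.30960
Σ(xᵢ − x̄)⁴ = 13698.0030 ⇒ m₄ = 2739.60060
m₂² = 1246.76785
β₂ = m₄/m₂² = 2739.60060 / 1246.76785 ≈ 2.1974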